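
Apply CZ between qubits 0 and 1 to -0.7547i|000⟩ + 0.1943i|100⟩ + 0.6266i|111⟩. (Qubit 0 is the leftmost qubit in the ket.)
-0.7547i|000⟩ + 0.1943i|100⟩ - 0.6266i|111⟩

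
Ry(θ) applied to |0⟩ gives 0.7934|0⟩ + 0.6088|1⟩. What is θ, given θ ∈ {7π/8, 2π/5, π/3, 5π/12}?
5π/12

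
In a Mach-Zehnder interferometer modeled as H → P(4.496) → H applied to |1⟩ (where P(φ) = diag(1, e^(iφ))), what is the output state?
(0.6074 + 0.4883i)|0⟩ + (0.3926 - 0.4883i)|1⟩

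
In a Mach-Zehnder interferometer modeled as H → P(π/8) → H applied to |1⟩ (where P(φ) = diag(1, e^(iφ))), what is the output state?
(0.03806 - 0.1913i)|0⟩ + (0.9619 + 0.1913i)|1⟩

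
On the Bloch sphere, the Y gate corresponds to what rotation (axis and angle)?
Rotation by π around the y-axis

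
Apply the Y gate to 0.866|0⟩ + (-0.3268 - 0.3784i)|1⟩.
(-0.3784 + 0.3268i)|0⟩ + 0.866i|1⟩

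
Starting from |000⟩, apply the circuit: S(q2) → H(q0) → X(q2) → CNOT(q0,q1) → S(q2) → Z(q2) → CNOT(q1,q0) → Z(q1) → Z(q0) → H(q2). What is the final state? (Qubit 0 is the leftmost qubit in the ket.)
-(1/2)i|000⟩ + (1/2)i|001⟩ + (1/2)i|010⟩ - (1/2)i|011⟩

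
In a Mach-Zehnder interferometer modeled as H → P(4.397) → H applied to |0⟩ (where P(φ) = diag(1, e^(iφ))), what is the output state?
(0.3449 - 0.4753i)|0⟩ + (0.6551 + 0.4753i)|1⟩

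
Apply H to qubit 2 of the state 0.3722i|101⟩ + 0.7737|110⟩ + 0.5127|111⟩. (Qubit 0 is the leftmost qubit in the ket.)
0.2632i|100⟩ - 0.2632i|101⟩ + 0.9096|110⟩ + 0.1846|111⟩

H on qubit 2 mixes each pair of kets that differ only in qubit 2: amplitudes (a, b) of (|…0…⟩, |…1…⟩) become ((a + b)/√2, (a − b)/√2). Kets absent from the input have amplitude 0.
(|100⟩, |101⟩): (a, b) = (0, 0.3722i) → (0.2632i, -0.2632i)
(|110⟩, |111⟩): (a, b) = (0.7737, 0.5127) → (0.9096, 0.1846)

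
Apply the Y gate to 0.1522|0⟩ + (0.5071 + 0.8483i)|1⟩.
(0.8483 - 0.5071i)|0⟩ + 0.1522i|1⟩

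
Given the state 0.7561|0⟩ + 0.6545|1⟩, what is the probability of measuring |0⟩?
0.5717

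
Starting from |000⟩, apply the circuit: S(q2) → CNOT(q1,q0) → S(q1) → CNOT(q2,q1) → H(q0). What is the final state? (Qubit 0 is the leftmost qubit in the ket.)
1/√2|000⟩ + 1/√2|100⟩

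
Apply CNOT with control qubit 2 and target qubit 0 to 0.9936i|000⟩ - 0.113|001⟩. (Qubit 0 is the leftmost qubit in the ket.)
0.9936i|000⟩ - 0.113|101⟩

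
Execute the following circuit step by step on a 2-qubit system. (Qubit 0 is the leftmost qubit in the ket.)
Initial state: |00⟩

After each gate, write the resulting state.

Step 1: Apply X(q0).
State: |10⟩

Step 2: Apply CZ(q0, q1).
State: |10⟩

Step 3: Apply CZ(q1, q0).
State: |10⟩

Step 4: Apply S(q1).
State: |10⟩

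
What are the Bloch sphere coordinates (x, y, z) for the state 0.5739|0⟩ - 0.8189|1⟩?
(-0.9399, 0, -0.3412)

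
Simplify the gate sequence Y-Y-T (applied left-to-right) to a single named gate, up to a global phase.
T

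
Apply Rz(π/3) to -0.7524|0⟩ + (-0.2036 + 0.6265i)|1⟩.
(-0.6516 + 0.3762i)|0⟩ + (-0.4896 + 0.4408i)|1⟩

Rz(π/3) = [[e^(−iθ/2), 0], [0, e^(iθ/2)]] with e^(±iθ/2) = cos(θ/2) ± i·sin(θ/2); θ = π/3, cos(θ/2) ≈ 0.866025, sin(θ/2) ≈ 0.5.
With a = amp(|0⟩) = -0.7524 and b = amp(|1⟩) = (-0.2036 + 0.6265i):
new amp(|0⟩) = (0.866025 - 0.5i)·a = (-0.6516 + 0.3762i)
new amp(|1⟩) = (0.866025 + 0.5i)·b = (-0.4896 + 0.4408i)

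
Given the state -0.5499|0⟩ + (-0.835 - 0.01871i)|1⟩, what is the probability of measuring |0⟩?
0.3024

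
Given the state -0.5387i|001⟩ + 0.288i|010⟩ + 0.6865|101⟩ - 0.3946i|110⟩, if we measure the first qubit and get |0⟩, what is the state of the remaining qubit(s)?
-0.8819i|01⟩ + 0.4715i|10⟩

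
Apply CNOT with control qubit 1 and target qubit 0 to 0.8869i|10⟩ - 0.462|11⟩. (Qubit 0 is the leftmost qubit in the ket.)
-0.462|01⟩ + 0.8869i|10⟩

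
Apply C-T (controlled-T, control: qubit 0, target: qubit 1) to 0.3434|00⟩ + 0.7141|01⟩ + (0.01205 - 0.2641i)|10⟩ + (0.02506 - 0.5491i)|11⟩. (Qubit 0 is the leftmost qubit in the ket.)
0.3434|00⟩ + 0.7141|01⟩ + (0.01205 - 0.2641i)|10⟩ + (0.406 - 0.3706i)|11⟩

C-T leaves the control-|0⟩ kets |00⟩, |01⟩ unchanged and applies T to qubit 1 on the control-|1⟩ pair (|10⟩, |11⟩).
T = [[1, 0], [0, (1/√2 + (1/√2)i)]].
With a = amp(|10⟩) = (0.01205 - 0.2641i) and b = amp(|11⟩) = (0.02506 - 0.5491i):
new amp(|10⟩) = (1)·a = (0.01205 - 0.2641i)
new amp(|11⟩) = (1/√2 + (1/√2)i)·b = (0.406 - 0.3706i)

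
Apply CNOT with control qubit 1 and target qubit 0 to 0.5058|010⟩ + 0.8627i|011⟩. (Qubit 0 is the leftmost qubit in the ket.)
0.5058|110⟩ + 0.8627i|111⟩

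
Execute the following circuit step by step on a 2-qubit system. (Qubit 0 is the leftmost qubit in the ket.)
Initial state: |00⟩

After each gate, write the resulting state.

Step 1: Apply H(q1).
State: 1/√2|00⟩ + 1/√2|01⟩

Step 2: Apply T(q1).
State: 1/√2|00⟩ + (1/2 + (1/2)i)|01⟩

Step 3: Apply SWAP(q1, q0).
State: 1/√2|00⟩ + (1/2 + (1/2)i)|10⟩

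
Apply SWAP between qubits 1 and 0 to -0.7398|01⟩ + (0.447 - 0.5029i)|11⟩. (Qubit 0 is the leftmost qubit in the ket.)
-0.7398|10⟩ + (0.447 - 0.5029i)|11⟩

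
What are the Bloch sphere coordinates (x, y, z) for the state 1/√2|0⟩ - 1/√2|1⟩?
(-1, 0, 0)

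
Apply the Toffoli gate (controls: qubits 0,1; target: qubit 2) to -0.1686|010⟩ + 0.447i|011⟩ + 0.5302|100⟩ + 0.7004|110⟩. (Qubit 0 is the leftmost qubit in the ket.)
-0.1686|010⟩ + 0.447i|011⟩ + 0.5302|100⟩ + 0.7004|111⟩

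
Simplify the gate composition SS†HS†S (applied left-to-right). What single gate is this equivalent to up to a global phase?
H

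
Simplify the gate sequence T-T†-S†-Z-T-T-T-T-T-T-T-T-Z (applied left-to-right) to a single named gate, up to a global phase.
S†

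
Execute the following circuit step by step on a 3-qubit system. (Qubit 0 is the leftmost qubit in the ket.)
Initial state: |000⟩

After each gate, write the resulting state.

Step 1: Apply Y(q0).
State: i|100⟩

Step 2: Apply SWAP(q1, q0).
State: i|010⟩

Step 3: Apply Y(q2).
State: -|011⟩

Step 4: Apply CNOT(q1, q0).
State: -|111⟩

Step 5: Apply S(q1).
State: -i|111⟩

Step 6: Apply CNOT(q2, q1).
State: -i|101⟩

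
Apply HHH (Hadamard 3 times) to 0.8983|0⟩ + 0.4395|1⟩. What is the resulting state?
0.946|0⟩ + 0.3244|1⟩

H² = I, so H^3 = H: a single Hadamard. With (a, b) = (0.8983, 0.4395), H gives ((a + b)/√2, (a − b)/√2) = (0.946, 0.3244).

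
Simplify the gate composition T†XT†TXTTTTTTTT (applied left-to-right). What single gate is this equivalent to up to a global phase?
T†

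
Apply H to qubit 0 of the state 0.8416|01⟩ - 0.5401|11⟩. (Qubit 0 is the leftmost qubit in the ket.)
0.2132|01⟩ + 0.977|11⟩

H on qubit 0 mixes each pair of kets that differ only in qubit 0: amplitudes (a, b) of (|…0…⟩, |…1…⟩) become ((a + b)/√2, (a − b)/√2). Kets absent from the input have amplitude 0.
(|01⟩, |11⟩): (a, b) = (0.8416, -0.5401) → (0.2132, 0.977)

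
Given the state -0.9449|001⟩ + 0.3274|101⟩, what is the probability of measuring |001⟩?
0.8928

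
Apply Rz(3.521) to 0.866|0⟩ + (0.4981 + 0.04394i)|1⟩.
(-0.1633 - 0.8505i)|0⟩ + (-0.1371 + 0.4809i)|1⟩

Rz(3.521) = [[e^(−iθ/2), 0], [0, e^(iθ/2)]] with e^(±iθ/2) = cos(θ/2) ± i·sin(θ/2); θ = 3.521, cos(θ/2) ≈ -0.188568, sin(θ/2) ≈ 0.98206.
With a = amp(|0⟩) = 0.866 and b = amp(|1⟩) = (0.4981 + 0.04394i):
new amp(|0⟩) = (-0.188568 - 0.98206i)·a = (-0.1633 - 0.8505i)
new amp(|1⟩) = (-0.188568 + 0.98206i)·b = (-0.1371 + 0.4809i)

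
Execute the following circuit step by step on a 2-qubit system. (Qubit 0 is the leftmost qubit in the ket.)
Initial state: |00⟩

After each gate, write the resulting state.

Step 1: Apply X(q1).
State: |01⟩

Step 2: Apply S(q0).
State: |01⟩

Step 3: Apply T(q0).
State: |01⟩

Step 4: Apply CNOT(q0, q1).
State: |01⟩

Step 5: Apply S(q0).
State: |01⟩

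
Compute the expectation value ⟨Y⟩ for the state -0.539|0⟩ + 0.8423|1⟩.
0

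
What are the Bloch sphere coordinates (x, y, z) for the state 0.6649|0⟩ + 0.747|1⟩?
(0.9934, 0, -0.1159)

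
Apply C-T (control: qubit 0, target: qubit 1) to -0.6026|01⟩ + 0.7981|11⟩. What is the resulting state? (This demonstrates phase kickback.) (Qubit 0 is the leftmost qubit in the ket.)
-0.6026|01⟩ + (0.5643 + 0.5643i)|11⟩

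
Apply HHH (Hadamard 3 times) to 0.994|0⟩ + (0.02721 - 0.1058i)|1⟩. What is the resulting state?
(0.7221 - 0.07481i)|0⟩ + (0.6836 + 0.07481i)|1⟩

H² = I, so H^3 = H: a single Hadamard. With (a, b) = (0.994, (0.02721 - 0.1058i)), H gives ((a + b)/√2, (a − b)/√2) = ((0.7221 - 0.07481i), (0.6836 + 0.07481i)).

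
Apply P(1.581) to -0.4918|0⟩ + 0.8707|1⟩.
-0.4918|0⟩ + (-0.008884 + 0.8707i)|1⟩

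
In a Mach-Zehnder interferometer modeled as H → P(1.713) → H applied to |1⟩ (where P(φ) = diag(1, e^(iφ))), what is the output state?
(0.5709 - 0.495i)|0⟩ + (0.4291 + 0.495i)|1⟩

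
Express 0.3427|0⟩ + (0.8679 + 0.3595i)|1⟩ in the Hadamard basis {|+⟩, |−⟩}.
(0.856 + 0.2542i)|+⟩ + (-0.3714 - 0.2542i)|−⟩

With |ψ⟩ = α|0⟩ + β|1⟩, the Hadamard-basis coefficients are ⟨+|ψ⟩ = (α + β)/√2 and ⟨−|ψ⟩ = (α − β)/√2.
Here α = 0.3427, β = (0.8679 + 0.3595i): (α + β)/√2 = (0.856 + 0.2542i), (α − β)/√2 = (-0.3714 - 0.2542i).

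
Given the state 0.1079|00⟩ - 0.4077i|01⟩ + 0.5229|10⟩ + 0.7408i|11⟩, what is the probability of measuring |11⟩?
0.5488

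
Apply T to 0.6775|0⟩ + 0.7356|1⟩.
0.6775|0⟩ + (0.5201 + 0.5201i)|1⟩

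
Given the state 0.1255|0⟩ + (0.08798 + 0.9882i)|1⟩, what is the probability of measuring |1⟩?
0.9843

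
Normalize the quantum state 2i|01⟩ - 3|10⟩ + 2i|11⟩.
0.4851i|01⟩ - 0.7276|10⟩ + 0.4851i|11⟩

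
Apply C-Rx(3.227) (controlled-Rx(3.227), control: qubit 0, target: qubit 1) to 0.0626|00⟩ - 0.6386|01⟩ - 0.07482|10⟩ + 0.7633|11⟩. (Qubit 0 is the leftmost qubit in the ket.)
0.0626|00⟩ - 0.6386|01⟩ + (0.003194 - 0.7626i)|10⟩ + (-0.03259 + 0.07475i)|11⟩

C-Rx(3.227) leaves the control-|0⟩ kets |00⟩, |01⟩ unchanged and applies Rx(3.227) to qubit 1 on the control-|1⟩ pair (|10⟩, |11⟩).
Rx(3.227) = [[cos(θ/2), −i·sin(θ/2)], [−i·sin(θ/2), cos(θ/2)]]; θ = 3.227, cos(θ/2) ≈ -0.0426907, sin(θ/2) ≈ 0.999088.
With a = amp(|10⟩) = -0.07482 and b = amp(|11⟩) = 0.7633:
new amp(|10⟩) = (-0.0426907)·a + (-0.999088i)·b = (0.003194 - 0.7626i)
new amp(|11⟩) = (-0.999088i)·a + (-0.0426907)·b = (-0.03259 + 0.07475i)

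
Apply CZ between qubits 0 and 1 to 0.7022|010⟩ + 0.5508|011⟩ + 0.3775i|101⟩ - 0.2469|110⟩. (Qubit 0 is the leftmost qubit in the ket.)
0.7022|010⟩ + 0.5508|011⟩ + 0.3775i|101⟩ + 0.2469|110⟩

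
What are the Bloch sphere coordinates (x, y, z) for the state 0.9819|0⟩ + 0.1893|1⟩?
(0.3717, 0, 0.9283)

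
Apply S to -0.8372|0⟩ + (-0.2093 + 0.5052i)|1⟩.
-0.8372|0⟩ + (-0.5052 - 0.2093i)|1⟩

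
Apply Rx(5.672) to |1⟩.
-0.3009i|0⟩ - 0.9537|1⟩

Rx(5.672) = [[cos(θ/2), −i·sin(θ/2)], [−i·sin(θ/2), cos(θ/2)]]; θ = 5.672, cos(θ/2) ≈ -0.953669, sin(θ/2) ≈ 0.300858.
With a = amp(|0⟩) = 0 and b = amp(|1⟩) = 1:
new amp(|0⟩) = (-0.953669)·a + (-0.300858i)·b = -0.3009i
new amp(|1⟩) = (-0.300858i)·a + (-0.953669)·b = -0.9537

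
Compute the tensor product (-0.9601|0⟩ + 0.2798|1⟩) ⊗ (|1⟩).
-0.9601|01⟩ + 0.2798|11⟩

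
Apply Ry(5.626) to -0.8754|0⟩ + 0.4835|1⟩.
0.6725|0⟩ - 0.7401|1⟩

Ry(5.626) = [[cos(θ/2), −sin(θ/2)], [sin(θ/2), cos(θ/2)]]; θ = 5.626, cos(θ/2) ≈ -0.946497, sin(θ/2) ≈ 0.322711.
With a = amp(|0⟩) = -0.8754 and b = amp(|1⟩) = 0.4835:
new amp(|0⟩) = (-0.946497)·a + (-0.322711)·b = 0.6725
new amp(|1⟩) = (0.322711)·a + (-0.946497)·b = -0.7401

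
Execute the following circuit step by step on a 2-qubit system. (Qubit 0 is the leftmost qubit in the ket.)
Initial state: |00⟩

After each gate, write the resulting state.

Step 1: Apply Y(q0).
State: i|10⟩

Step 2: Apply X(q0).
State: i|00⟩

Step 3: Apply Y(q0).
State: -|10⟩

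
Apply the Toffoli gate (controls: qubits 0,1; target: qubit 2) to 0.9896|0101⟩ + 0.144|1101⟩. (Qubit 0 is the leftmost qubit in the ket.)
0.9896|0101⟩ + 0.144|1111⟩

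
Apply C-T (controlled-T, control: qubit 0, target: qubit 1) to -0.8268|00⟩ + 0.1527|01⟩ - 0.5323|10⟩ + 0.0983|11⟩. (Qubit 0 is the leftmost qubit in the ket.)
-0.8268|00⟩ + 0.1527|01⟩ - 0.5323|10⟩ + (0.06951 + 0.06951i)|11⟩

C-T leaves the control-|0⟩ kets |00⟩, |01⟩ unchanged and applies T to qubit 1 on the control-|1⟩ pair (|10⟩, |11⟩).
T = [[1, 0], [0, (1/√2 + (1/√2)i)]].
With a = amp(|10⟩) = -0.5323 and b = amp(|11⟩) = 0.0983:
new amp(|10⟩) = (1)·a = -0.5323
new amp(|11⟩) = (1/√2 + (1/√2)i)·b = (0.06951 + 0.06951i)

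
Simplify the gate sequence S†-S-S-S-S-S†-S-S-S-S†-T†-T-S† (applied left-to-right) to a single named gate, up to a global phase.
S†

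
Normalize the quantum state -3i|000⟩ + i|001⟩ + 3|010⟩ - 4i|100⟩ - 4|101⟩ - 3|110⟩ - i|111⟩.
-0.3841i|000⟩ + 0.128i|001⟩ + 0.3841|010⟩ - 0.5121i|100⟩ - 0.5121|101⟩ - 0.3841|110⟩ - 0.128i|111⟩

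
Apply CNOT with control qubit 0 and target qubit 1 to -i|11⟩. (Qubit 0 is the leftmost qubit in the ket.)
-i|10⟩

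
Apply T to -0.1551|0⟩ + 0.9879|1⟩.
-0.1551|0⟩ + (0.6986 + 0.6986i)|1⟩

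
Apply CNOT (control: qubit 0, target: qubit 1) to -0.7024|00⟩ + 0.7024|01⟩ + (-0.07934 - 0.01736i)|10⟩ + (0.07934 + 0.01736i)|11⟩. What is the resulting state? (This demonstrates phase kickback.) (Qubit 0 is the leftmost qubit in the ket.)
-0.7024|00⟩ + 0.7024|01⟩ + (0.07934 + 0.01736i)|10⟩ + (-0.07934 - 0.01736i)|11⟩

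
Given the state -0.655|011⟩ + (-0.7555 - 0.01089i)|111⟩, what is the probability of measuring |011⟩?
0.429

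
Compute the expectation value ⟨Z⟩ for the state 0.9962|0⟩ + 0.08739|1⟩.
0.9848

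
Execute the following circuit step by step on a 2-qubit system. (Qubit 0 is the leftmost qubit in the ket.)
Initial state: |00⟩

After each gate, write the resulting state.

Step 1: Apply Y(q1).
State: i|01⟩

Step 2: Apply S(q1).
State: -|01⟩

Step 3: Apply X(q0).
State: -|11⟩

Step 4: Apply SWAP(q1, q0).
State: -|11⟩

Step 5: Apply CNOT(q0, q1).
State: -|10⟩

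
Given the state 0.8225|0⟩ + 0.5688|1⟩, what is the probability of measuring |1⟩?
0.3235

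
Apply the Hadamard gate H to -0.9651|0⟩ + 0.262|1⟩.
-0.4972|0⟩ - 0.8677|1⟩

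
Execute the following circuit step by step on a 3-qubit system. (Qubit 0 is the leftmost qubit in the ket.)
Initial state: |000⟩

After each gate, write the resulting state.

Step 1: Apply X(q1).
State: |010⟩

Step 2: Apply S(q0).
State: |010⟩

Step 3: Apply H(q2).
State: 1/√2|010⟩ + 1/√2|011⟩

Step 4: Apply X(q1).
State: 1/√2|000⟩ + 1/√2|001⟩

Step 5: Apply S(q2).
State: 1/√2|000⟩ + (1/√2)i|001⟩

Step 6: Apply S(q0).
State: 1/√2|000⟩ + (1/√2)i|001⟩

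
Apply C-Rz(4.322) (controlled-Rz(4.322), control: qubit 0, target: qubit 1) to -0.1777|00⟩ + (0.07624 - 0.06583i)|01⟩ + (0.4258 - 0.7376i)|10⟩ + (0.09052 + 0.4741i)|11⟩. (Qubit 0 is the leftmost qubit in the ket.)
-0.1777|00⟩ + (0.07624 - 0.06583i)|01⟩ + (-0.8498 + 0.05673i)|10⟩ + (-0.4443 - 0.1886i)|11⟩

C-Rz(4.322) leaves the control-|0⟩ kets |00⟩, |01⟩ unchanged and applies Rz(4.322) to qubit 1 on the control-|1⟩ pair (|10⟩, |11⟩).
Rz(4.322) = [[e^(−iθ/2), 0], [0, e^(iθ/2)]] with e^(±iθ/2) = cos(θ/2) ± i·sin(θ/2); θ = 4.322, cos(θ/2) ≈ -0.55653, sin(θ/2) ≈ 0.830827.
With a = amp(|10⟩) = (0.4258 - 0.7376i) and b = amp(|11⟩) = (0.09052 + 0.4741i):
new amp(|10⟩) = (-0.55653 - 0.830827i)·a = (-0.8498 + 0.05673i)
new amp(|11⟩) = (-0.55653 + 0.830827i)·b = (-0.4443 - 0.1886i)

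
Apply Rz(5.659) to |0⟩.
(-0.9517 - 0.3071i)|0⟩

Rz(5.659) = [[e^(−iθ/2), 0], [0, e^(iθ/2)]] with e^(±iθ/2) = cos(θ/2) ± i·sin(θ/2); θ = 5.659, cos(θ/2) ≈ -0.951693, sin(θ/2) ≈ 0.307051.
With a = amp(|0⟩) = 1 and b = amp(|1⟩) = 0:
new amp(|0⟩) = (-0.951693 - 0.307051i)·a = (-0.9517 - 0.3071i)
new amp(|1⟩) = (-0.951693 + 0.307051i)·b = 0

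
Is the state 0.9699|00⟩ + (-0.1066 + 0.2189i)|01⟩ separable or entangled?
Separable

Writing the state as a|00⟩ + b|01⟩ + c|10⟩ + d|11⟩, it is a product state iff ad − bc = 0.
Here (a, b, c, d) = (0.9699, (-0.1066 + 0.2189i), 0, 0): ad − bc = (0.9699)(0) − (-0.1066 + 0.2189i)(0) = 0, so the state is separable.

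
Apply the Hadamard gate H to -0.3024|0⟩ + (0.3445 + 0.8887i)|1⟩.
(0.02977 + 0.6284i)|0⟩ + (-0.4574 - 0.6284i)|1⟩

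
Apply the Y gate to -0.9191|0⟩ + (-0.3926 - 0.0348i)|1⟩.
(-0.0348 + 0.3926i)|0⟩ - 0.9191i|1⟩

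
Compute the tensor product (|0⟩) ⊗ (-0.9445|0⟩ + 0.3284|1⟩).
-0.9445|00⟩ + 0.3284|01⟩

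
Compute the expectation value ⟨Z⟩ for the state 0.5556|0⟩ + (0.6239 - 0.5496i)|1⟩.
-0.3826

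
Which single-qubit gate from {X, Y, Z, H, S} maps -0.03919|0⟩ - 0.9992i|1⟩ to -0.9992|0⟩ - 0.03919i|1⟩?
Y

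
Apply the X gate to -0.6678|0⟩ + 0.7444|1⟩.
0.7444|0⟩ - 0.6678|1⟩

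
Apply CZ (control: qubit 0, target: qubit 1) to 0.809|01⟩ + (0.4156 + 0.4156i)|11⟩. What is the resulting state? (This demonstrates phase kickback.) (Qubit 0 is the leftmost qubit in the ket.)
0.809|01⟩ + (-0.4156 - 0.4156i)|11⟩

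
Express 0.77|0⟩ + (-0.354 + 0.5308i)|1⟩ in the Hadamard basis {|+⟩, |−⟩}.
(0.2942 + 0.3753i)|+⟩ + (0.7948 - 0.3753i)|−⟩

With |ψ⟩ = α|0⟩ + β|1⟩, the Hadamard-basis coefficients are ⟨+|ψ⟩ = (α + β)/√2 and ⟨−|ψ⟩ = (α − β)/√2.
Here α = 0.77, β = (-0.354 + 0.5308i): (α + β)/√2 = (0.2942 + 0.3753i), (α − β)/√2 = (0.7948 - 0.3753i).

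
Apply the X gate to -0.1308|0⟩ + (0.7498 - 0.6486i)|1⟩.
(0.7498 - 0.6486i)|0⟩ - 0.1308|1⟩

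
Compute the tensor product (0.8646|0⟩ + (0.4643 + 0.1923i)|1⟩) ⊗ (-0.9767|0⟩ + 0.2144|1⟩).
-0.8445|00⟩ + 0.1854|01⟩ + (-0.4535 - 0.1878i)|10⟩ + (0.09955 + 0.04123i)|11⟩

amp(|b₁b₂…⟩) = product of the factor amplitudes for bits b₁, b₂, …; only kets whose every factor amplitude is nonzero survive.
|00⟩: (0.8646)(-0.9767) = -0.8445
|01⟩: (0.8646)(0.2144) = 0.1854
|10⟩: (0.4643 + 0.1923i)(-0.9767) = (-0.4535 - 0.1878i)
|11⟩: (0.4643 + 0.1923i)(0.2144) = (0.09955 + 0.04123i)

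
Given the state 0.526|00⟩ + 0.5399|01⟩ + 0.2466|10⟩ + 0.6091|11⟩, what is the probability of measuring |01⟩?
0.2915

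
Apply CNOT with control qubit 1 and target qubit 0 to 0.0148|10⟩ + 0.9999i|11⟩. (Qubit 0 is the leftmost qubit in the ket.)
0.9999i|01⟩ + 0.0148|10⟩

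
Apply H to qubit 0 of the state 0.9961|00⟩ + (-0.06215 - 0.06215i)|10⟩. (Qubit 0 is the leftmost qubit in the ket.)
(0.6604 - 0.04395i)|00⟩ + (0.7483 + 0.04395i)|10⟩

H on qubit 0 mixes each pair of kets that differ only in qubit 0: amplitudes (a, b) of (|…0…⟩, |…1…⟩) become ((a + b)/√2, (a − b)/√2). Kets absent from the input have amplitude 0.
(|00⟩, |10⟩): (a, b) = (0.9961, (-0.06215 - 0.06215i)) → ((0.6604 - 0.04395i), (0.7483 + 0.04395i))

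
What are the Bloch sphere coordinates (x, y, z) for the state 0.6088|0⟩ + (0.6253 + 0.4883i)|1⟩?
(0.7614, 0.5946, -0.2588)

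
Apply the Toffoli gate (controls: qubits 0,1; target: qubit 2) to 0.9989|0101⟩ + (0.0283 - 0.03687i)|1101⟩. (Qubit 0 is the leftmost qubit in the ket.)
0.9989|0101⟩ + (0.0283 - 0.03687i)|1111⟩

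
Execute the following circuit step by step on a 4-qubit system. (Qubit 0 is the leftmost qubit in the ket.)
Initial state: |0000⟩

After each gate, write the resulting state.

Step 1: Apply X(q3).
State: |0001⟩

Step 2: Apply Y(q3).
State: -i|0000⟩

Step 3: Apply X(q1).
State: -i|0100⟩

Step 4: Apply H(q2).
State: -(1/√2)i|0100⟩ - (1/√2)i|0110⟩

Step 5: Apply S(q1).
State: 1/√2|0100⟩ + 1/√2|0110⟩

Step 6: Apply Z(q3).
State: 1/√2|0100⟩ + 1/√2|0110⟩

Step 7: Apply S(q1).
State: (1/√2)i|0100⟩ + (1/√2)i|0110⟩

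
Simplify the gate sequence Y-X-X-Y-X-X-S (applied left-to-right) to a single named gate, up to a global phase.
S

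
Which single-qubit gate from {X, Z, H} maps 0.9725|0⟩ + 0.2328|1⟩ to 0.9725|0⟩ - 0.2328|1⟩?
Z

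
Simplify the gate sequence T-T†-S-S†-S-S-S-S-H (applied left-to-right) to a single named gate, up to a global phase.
H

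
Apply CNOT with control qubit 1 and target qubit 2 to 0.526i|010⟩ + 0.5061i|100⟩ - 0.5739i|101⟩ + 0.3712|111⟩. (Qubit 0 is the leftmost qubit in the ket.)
0.526i|011⟩ + 0.5061i|100⟩ - 0.5739i|101⟩ + 0.3712|110⟩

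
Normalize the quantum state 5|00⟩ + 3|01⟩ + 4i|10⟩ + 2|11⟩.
0.6804|00⟩ + 1/√6|01⟩ + 0.5443i|10⟩ + 0.2722|11⟩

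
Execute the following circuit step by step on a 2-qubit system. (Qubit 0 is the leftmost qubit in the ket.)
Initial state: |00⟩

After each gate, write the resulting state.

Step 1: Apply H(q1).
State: 1/√2|00⟩ + 1/√2|01⟩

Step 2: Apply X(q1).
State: 1/√2|00⟩ + 1/√2|01⟩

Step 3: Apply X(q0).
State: 1/√2|10⟩ + 1/√2|11⟩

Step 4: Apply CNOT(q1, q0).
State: 1/√2|01⟩ + 1/√2|10⟩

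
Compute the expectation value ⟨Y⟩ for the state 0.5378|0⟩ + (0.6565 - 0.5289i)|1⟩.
-0.5689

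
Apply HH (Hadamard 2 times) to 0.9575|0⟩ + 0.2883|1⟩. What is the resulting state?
0.9575|0⟩ + 0.2883|1⟩

H² = I, so an even number of Hadamards cancels: H^2 = I and the state is unchanged.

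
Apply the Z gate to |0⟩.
|0⟩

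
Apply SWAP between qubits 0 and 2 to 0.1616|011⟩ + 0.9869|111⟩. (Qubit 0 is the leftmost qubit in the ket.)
0.1616|110⟩ + 0.9869|111⟩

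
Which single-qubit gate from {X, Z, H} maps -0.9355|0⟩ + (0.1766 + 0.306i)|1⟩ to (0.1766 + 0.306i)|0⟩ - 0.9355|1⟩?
X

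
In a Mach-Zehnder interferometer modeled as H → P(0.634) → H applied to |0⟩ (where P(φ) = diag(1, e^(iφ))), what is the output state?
(0.9028 + 0.2962i)|0⟩ + (0.09717 - 0.2962i)|1⟩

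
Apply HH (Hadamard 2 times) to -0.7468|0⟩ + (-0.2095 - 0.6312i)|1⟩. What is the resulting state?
-0.7468|0⟩ + (-0.2095 - 0.6312i)|1⟩

H² = I, so an even number of Hadamards cancels: H^2 = I and the state is unchanged.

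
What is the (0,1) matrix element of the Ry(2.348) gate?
-0.9223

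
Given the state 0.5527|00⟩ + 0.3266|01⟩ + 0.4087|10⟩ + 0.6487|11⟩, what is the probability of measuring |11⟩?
0.4208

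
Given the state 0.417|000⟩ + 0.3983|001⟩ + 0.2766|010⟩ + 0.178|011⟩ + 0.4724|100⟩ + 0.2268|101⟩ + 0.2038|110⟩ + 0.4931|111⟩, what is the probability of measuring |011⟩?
0.03168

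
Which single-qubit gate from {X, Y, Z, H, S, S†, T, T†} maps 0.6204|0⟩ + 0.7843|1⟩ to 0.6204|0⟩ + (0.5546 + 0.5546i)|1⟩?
T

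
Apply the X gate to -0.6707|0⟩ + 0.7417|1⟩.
0.7417|0⟩ - 0.6707|1⟩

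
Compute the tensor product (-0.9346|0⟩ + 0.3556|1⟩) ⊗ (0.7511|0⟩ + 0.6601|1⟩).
-0.702|00⟩ - 0.6169|01⟩ + 0.2671|10⟩ + 0.2347|11⟩

amp(|b₁b₂…⟩) = product of the factor amplitudes for bits b₁, b₂, …; only kets whose every factor amplitude is nonzero survive.
|00⟩: (-0.9346)(0.7511) = -0.702
|01⟩: (-0.9346)(0.6601) = -0.6169
|10⟩: (0.3556)(0.7511) = 0.2671
|11⟩: (0.3556)(0.6601) = 0.2347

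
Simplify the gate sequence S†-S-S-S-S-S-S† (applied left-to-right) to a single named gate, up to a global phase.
S†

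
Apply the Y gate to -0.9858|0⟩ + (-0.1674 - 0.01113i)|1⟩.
(-0.01113 + 0.1674i)|0⟩ - 0.9858i|1⟩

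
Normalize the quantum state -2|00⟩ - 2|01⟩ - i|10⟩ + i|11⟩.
-0.6325|00⟩ - 0.6325|01⟩ - 0.3162i|10⟩ + 0.3162i|11⟩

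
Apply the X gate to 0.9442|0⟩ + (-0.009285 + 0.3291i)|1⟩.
(-0.009285 + 0.3291i)|0⟩ + 0.9442|1⟩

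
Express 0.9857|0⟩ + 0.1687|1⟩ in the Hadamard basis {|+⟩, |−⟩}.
0.8163|+⟩ + 0.5777|−⟩

With |ψ⟩ = α|0⟩ + β|1⟩, the Hadamard-basis coefficients are ⟨+|ψ⟩ = (α + β)/√2 and ⟨−|ψ⟩ = (α − β)/√2.
Here α = 0.9857, β = 0.1687: (α + β)/√2 = 0.8163, (α − β)/√2 = 0.5777.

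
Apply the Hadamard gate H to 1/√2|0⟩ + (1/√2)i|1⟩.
(1/2 + (1/2)i)|0⟩ + (1/2 - (1/2)i)|1⟩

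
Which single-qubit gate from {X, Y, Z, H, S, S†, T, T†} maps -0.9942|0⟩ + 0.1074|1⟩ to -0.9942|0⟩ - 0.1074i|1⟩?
S†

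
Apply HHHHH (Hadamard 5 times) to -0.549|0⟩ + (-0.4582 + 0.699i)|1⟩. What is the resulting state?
(-0.7122 + 0.4943i)|0⟩ + (-0.06421 - 0.4943i)|1⟩

H² = I, so H^5 = H: a single Hadamard. With (a, b) = (-0.549, (-0.4582 + 0.699i)), H gives ((a + b)/√2, (a − b)/√2) = ((-0.7122 + 0.4943i), (-0.06421 - 0.4943i)).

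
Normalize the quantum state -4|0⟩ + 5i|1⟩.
-0.6247|0⟩ + 0.7809i|1⟩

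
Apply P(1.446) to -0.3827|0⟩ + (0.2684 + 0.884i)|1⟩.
-0.3827|0⟩ + (-0.8437 + 0.3763i)|1⟩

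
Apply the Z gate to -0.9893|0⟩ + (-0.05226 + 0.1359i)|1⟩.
-0.9893|0⟩ + (0.05226 - 0.1359i)|1⟩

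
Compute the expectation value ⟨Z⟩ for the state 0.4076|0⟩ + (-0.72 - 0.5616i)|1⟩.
-0.6677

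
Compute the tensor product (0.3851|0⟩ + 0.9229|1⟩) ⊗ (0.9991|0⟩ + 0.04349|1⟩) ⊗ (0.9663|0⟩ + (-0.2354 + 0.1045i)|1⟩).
0.3718|000⟩ + (-0.09057 + 0.04021i)|001⟩ + 0.01618|010⟩ + (-0.003942 + 0.00175i)|011⟩ + 0.891|100⟩ + (-0.2171 + 0.09636i)|101⟩ + 0.03878|110⟩ + (-0.009448 + 0.004194i)|111⟩

amp(|b₁b₂…⟩) = product of the factor amplitudes for bits b₁, b₂, …; only kets whose every factor amplitude is nonzero survive.
|000⟩: (0.3851)(0.9991)(0.9663) = 0.3718
|001⟩: (0.3851)(0.9991)(-0.2354 + 0.1045i) = (-0.09057 + 0.04021i)
|010⟩: (0.3851)(0.04349)(0.9663) = 0.01618
|011⟩: (0.3851)(0.04349)(-0.2354 + 0.1045i) = (-0.003942 + 0.00175i)
|100⟩: (0.9229)(0.9991)(0.9663) = 0.891
|101⟩: (0.9229)(0.9991)(-0.2354 + 0.1045i) = (-0.2171 + 0.09636i)
|110⟩: (0.9229)(0.04349)(0.9663) = 0.03878
|111⟩: (0.9229)(0.04349)(-0.2354 + 0.1045i) = (-0.009448 + 0.004194i)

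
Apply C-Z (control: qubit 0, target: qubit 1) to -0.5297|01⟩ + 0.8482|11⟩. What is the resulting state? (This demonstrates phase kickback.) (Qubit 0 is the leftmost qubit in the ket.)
-0.5297|01⟩ - 0.8482|11⟩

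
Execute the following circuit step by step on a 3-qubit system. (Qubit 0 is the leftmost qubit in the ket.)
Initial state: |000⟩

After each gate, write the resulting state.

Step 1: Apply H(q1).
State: 1/√2|000⟩ + 1/√2|010⟩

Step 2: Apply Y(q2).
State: (1/√2)i|001⟩ + (1/√2)i|011⟩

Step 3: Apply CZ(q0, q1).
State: (1/√2)i|001⟩ + (1/√2)i|011⟩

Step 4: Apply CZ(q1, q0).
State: (1/√2)i|001⟩ + (1/√2)i|011⟩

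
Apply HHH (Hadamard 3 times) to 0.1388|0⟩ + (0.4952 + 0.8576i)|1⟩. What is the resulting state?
(0.4483 + 0.6064i)|0⟩ + (-0.252 - 0.6064i)|1⟩

H² = I, so H^3 = H: a single Hadamard. With (a, b) = (0.1388, (0.4952 + 0.8576i)), H gives ((a + b)/√2, (a − b)/√2) = ((0.4483 + 0.6064i), (-0.252 - 0.6064i)).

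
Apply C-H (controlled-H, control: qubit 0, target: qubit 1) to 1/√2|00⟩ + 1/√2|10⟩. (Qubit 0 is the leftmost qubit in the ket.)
1/√2|00⟩ + 1/2|10⟩ + 1/2|11⟩

C-H leaves the control-|0⟩ kets |00⟩, |01⟩ unchanged and applies H to qubit 1 on the control-|1⟩ pair (|10⟩, |11⟩).
H = [[1/√2, 1/√2], [1/√2, -1/√2]].
With a = amp(|10⟩) = 1/√2 and b = amp(|11⟩) = 0:
new amp(|10⟩) = (1/√2)·a + (1/√2)·b = 1/2
new amp(|11⟩) = (1/√2)·a + (-1/√2)·b = 1/2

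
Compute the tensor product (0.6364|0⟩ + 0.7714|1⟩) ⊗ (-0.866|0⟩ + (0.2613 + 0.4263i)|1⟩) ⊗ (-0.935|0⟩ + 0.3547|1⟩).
0.5153|000⟩ - 0.1955|001⟩ + (-0.1555 - 0.2537i)|010⟩ + (0.05898 + 0.09623i)|011⟩ + 0.6246|100⟩ - 0.237|101⟩ + (-0.1885 - 0.3075i)|110⟩ + (0.0715 + 0.1166i)|111⟩

amp(|b₁b₂…⟩) = product of the factor amplitudes for bits b₁, b₂, …; only kets whose every factor amplitude is nonzero survive.
|000⟩: (0.6364)(-0.866)(-0.935) = 0.5153
|001⟩: (0.6364)(-0.866)(0.3547) = -0.1955
|010⟩: (0.6364)(0.2613 + 0.4263i)(-0.935) = (-0.1555 - 0.2537i)
|011⟩: (0.6364)(0.2613 + 0.4263i)(0.3547) = (0.05898 + 0.09623i)
|100⟩: (0.7714)(-0.866)(-0.935) = 0.6246
|101⟩: (0.7714)(-0.866)(0.3547) = -0.237
|110⟩: (0.7714)(0.2613 + 0.4263i)(-0.935) = (-0.1885 - 0.3075i)
|111⟩: (0.7714)(0.2613 + 0.4263i)(0.3547) = (0.0715 + 0.1166i)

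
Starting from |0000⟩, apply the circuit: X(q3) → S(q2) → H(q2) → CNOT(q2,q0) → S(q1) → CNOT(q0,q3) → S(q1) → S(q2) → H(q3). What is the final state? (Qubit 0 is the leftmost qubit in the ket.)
1/2|0000⟩ - 1/2|0001⟩ + (1/2)i|1010⟩ + (1/2)i|1011⟩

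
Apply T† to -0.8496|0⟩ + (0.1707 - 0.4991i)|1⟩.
-0.8496|0⟩ + (-0.2322 - 0.4736i)|1⟩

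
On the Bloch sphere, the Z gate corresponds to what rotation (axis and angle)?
Rotation by π around the z-axis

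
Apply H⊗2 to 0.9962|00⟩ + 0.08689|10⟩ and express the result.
0.5415|00⟩ + 0.5415|01⟩ + 0.4547|10⟩ + 0.4547|11⟩

H⊗2 gives amp(|y⟩) = (1/2) Σ_x (−1)^(x·y) amp(|x⟩), where x·y is the number of positions in which both x and y have a 1.
|00⟩: (0.9962 + 0.08689)/2 = 0.5415
|01⟩: (0.9962 + 0.08689)/2 = 0.5415
|10⟩: (0.9962 - 0.08689)/2 = 0.4547
|11⟩: (0.9962 - 0.08689)/2 = 0.4547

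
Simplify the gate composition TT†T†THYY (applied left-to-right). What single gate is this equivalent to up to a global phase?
H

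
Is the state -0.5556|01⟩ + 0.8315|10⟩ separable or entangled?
Entangled

Writing the state as a|00⟩ + b|01⟩ + c|10⟩ + d|11⟩, it is a product state iff ad − bc = 0.
Here (a, b, c, d) = (0, -0.5556, 0.8315, 0): ad − bc = (0)(0) − (-0.5556)(0.8315) = 0.462 ≠ 0, so the state is entangled.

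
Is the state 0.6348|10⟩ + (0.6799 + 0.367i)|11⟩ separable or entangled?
Separable

Writing the state as a|00⟩ + b|01⟩ + c|10⟩ + d|11⟩, it is a product state iff ad − bc = 0.
Here (a, b, c, d) = (0, 0, 0.6348, (0.6799 + 0.367i)): ad − bc = (0)(0.6799 + 0.367i) − (0)(0.6348) = 0, so the state is separable.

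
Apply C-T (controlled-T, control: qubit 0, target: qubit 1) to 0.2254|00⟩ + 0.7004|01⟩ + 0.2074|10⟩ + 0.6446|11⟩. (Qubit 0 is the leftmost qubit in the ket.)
0.2254|00⟩ + 0.7004|01⟩ + 0.2074|10⟩ + (0.4558 + 0.4558i)|11⟩

C-T leaves the control-|0⟩ kets |00⟩, |01⟩ unchanged and applies T to qubit 1 on the control-|1⟩ pair (|10⟩, |11⟩).
T = [[1, 0], [0, (1/√2 + (1/√2)i)]].
With a = amp(|10⟩) = 0.2074 and b = amp(|11⟩) = 0.6446:
new amp(|10⟩) = (1)·a = 0.2074
new amp(|11⟩) = (1/√2 + (1/√2)i)·b = (0.4558 + 0.4558i)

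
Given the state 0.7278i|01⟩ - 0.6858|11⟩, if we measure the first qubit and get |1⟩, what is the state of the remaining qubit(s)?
-|1⟩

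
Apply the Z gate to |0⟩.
|0⟩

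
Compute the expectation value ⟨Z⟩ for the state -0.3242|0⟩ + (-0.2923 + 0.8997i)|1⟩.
-0.7898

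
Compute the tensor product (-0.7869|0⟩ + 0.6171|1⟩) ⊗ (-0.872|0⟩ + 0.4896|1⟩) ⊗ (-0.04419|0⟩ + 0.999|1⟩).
-0.03032|000⟩ + 0.6855|001⟩ + 0.01702|010⟩ - 0.3849|011⟩ + 0.02378|100⟩ - 0.5376|101⟩ - 0.01335|110⟩ + 0.3018|111⟩

amp(|b₁b₂…⟩) = product of the factor amplitudes for bits b₁, b₂, …; only kets whose every factor amplitude is nonzero survive.
|000⟩: (-0.7869)(-0.872)(-0.04419) = -0.03032
|001⟩: (-0.7869)(-0.872)(0.999) = 0.6855
|010⟩: (-0.7869)(0.4896)(-0.04419) = 0.01702
|011⟩: (-0.7869)(0.4896)(0.999) = -0.3849
|100⟩: (0.6171)(-0.872)(-0.04419) = 0.02378
|101⟩: (0.6171)(-0.872)(0.999) = -0.5376
|110⟩: (0.6171)(0.4896)(-0.04419) = -0.01335
|111⟩: (0.6171)(0.4896)(0.999) = 0.3018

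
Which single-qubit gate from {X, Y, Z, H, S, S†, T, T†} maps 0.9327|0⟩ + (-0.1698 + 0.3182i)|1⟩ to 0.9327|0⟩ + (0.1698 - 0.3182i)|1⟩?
Z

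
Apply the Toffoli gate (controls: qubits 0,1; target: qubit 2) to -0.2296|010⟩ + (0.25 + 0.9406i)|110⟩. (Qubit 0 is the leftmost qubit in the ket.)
-0.2296|010⟩ + (0.25 + 0.9406i)|111⟩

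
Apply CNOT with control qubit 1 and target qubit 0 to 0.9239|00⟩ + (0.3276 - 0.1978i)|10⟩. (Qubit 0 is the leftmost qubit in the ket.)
0.9239|00⟩ + (0.3276 - 0.1978i)|10⟩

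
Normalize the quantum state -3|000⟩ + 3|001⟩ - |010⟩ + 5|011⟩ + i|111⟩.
-1/√5|000⟩ + 1/√5|001⟩ - 0.1491|010⟩ + 0.7454|011⟩ + 0.1491i|111⟩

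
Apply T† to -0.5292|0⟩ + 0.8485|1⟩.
-0.5292|0⟩ + (0.6 - 0.6i)|1⟩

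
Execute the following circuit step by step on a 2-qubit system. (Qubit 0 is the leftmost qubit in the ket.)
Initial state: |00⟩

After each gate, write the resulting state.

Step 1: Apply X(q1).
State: |01⟩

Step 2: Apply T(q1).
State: (1/√2 + (1/√2)i)|01⟩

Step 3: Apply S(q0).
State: (1/√2 + (1/√2)i)|01⟩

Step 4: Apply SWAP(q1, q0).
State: (1/√2 + (1/√2)i)|10⟩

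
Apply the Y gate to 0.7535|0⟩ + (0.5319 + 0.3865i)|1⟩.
(0.3865 - 0.5319i)|0⟩ + 0.7535i|1⟩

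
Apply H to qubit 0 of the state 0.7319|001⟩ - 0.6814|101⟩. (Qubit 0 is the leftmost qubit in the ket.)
0.03571|001⟩ + 0.9994|101⟩

H on qubit 0 mixes each pair of kets that differ only in qubit 0: amplitudes (a, b) of (|…0…⟩, |…1…⟩) become ((a + b)/√2, (a − b)/√2). Kets absent from the input have amplitude 0.
(|001⟩, |101⟩): (a, b) = (0.7319, -0.6814) → (0.03571, 0.9994)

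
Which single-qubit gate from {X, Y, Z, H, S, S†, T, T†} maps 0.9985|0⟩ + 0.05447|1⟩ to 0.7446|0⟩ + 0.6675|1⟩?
H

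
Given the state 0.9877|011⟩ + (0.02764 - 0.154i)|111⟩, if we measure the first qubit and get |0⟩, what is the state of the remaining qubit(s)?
|11⟩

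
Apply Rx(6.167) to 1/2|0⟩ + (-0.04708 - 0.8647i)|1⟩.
(-0.5494 + 0.002733i)|0⟩ + (0.047 + 0.8342i)|1⟩

Rx(6.167) = [[cos(θ/2), −i·sin(θ/2)], [−i·sin(θ/2), cos(θ/2)]]; θ = 6.167, cos(θ/2) ≈ -0.998313, sin(θ/2) ≈ 0.05806.
With a = amp(|0⟩) = 1/2 and b = amp(|1⟩) = (-0.04708 - 0.8647i):
new amp(|0⟩) = (-0.998313)·a + (-0.05806i)·b = (-0.5494 + 0.002733i)
new amp(|1⟩) = (-0.05806i)·a + (-0.998313)·b = (0.047 + 0.8342i)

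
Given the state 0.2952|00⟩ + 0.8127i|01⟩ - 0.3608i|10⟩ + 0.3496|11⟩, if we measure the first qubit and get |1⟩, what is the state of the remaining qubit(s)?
-0.7182i|0⟩ + 0.6959|1⟩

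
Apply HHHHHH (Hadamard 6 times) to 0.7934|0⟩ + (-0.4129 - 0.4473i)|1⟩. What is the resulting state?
0.7934|0⟩ + (-0.4129 - 0.4473i)|1⟩

H² = I, so an even number of Hadamards cancels: H^6 = I and the state is unchanged.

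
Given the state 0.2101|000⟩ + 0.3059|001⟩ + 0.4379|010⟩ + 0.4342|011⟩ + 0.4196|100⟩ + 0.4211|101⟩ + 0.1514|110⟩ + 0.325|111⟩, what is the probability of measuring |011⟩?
0.1885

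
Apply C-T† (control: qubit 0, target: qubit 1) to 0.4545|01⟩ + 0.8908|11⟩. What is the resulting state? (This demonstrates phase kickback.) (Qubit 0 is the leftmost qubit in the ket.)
0.4545|01⟩ + (0.6299 - 0.6299i)|11⟩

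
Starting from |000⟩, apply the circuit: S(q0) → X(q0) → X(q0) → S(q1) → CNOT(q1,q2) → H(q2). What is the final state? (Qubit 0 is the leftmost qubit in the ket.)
1/√2|000⟩ + 1/√2|001⟩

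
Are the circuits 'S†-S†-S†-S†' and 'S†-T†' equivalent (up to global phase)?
No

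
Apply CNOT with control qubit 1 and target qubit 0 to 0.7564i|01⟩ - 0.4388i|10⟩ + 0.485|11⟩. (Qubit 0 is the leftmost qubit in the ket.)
0.485|01⟩ - 0.4388i|10⟩ + 0.7564i|11⟩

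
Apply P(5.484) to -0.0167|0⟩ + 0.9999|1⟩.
-0.0167|0⟩ + (0.6972 - 0.7167i)|1⟩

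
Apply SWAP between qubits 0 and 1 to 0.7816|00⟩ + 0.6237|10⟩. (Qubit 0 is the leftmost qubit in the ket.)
0.7816|00⟩ + 0.6237|01⟩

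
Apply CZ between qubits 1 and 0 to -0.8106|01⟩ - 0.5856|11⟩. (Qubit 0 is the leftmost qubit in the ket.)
-0.8106|01⟩ + 0.5856|11⟩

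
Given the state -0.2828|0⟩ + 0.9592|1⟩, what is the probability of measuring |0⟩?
0.07998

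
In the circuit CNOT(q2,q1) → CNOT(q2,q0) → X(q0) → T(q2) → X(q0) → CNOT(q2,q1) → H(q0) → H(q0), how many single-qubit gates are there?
5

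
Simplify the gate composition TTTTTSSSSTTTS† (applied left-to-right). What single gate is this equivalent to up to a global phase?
S†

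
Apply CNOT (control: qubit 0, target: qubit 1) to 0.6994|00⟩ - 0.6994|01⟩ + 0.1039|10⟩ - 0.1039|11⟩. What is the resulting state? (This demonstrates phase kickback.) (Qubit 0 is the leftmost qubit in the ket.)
0.6994|00⟩ - 0.6994|01⟩ - 0.1039|10⟩ + 0.1039|11⟩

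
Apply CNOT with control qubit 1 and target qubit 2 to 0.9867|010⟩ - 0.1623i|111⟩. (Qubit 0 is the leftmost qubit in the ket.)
0.9867|011⟩ - 0.1623i|110⟩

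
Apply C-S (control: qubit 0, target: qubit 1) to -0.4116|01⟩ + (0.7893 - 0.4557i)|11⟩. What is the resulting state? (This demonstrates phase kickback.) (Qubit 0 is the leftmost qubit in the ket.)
-0.4116|01⟩ + (0.4557 + 0.7893i)|11⟩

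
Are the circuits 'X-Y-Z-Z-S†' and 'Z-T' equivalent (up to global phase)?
No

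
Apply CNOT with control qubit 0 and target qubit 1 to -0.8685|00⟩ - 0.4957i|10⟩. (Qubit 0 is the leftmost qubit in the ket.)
-0.8685|00⟩ - 0.4957i|11⟩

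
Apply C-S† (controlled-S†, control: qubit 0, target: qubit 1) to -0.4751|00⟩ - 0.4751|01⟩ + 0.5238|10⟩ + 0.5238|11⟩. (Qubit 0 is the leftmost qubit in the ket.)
-0.4751|00⟩ - 0.4751|01⟩ + 0.5238|10⟩ - 0.5238i|11⟩

C-S† leaves the control-|0⟩ kets |00⟩, |01⟩ unchanged and applies S† to qubit 1 on the control-|1⟩ pair (|10⟩, |11⟩).
S† = [[1, 0], [0, -i]].
With a = amp(|10⟩) = 0.5238 and b = amp(|11⟩) = 0.5238:
new amp(|10⟩) = (1)·a = 0.5238
new amp(|11⟩) = (-i)·b = -0.5238i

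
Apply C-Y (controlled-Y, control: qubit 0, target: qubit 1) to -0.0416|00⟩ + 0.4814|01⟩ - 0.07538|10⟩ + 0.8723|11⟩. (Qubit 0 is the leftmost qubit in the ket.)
-0.0416|00⟩ + 0.4814|01⟩ - 0.8723i|10⟩ - 0.07538i|11⟩

C-Y leaves the control-|0⟩ kets |00⟩, |01⟩ unchanged and applies Y to qubit 1 on the control-|1⟩ pair (|10⟩, |11⟩).
Y = [[0, -i], [i, 0]].
With a = amp(|10⟩) = -0.07538 and b = amp(|11⟩) = 0.8723:
new amp(|10⟩) = (-i)·b = -0.8723i
new amp(|11⟩) = (i)·a = -0.07538i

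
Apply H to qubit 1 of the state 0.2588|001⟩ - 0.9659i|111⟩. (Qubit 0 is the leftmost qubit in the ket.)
0.183|001⟩ + 0.183|011⟩ - 0.683i|101⟩ + 0.683i|111⟩

H on qubit 1 mixes each pair of kets that differ only in qubit 1: amplitudes (a, b) of (|…0…⟩, |…1…⟩) become ((a + b)/√2, (a − b)/√2). Kets absent from the input have amplitude 0.
(|001⟩, |011⟩): (a, b) = (0.2588, 0) → (0.183, 0.183)
(|101⟩, |111⟩): (a, b) = (0, -0.9659i) → (-0.683i, 0.683i)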